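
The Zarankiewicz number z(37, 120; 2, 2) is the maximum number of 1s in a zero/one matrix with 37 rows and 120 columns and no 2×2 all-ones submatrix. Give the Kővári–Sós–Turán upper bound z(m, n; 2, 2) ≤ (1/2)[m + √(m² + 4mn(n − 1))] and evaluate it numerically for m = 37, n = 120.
z(37, 120; 2, 2) ≤ (1/2)[37 + √(37² + 4·37·120·119)] = (1/2)[37 + √2114809] = 745.6191

Kővári–Sós–Turán: let r_1, ..., r_37 be the row sums and z = Σ r_i the total number of 1s. Each pair of columns can share at most one row with both entries 1 (else a 2×2 all-ones block appears), so Σ_i C(r_i, 2) ≤ C(120, 2) = 7140. By convexity Σ_i C(r_i, 2) ≥ 37·C(z/37, 2) = z(z − 37)/(2·37), giving z² − 37z − 37·120·119 ≤ 0 and hence z ≤ (1/2)[37 + √(1369 + 4·528360)] = (1/2)[37 + √2114809] ≈ (1/2)(37 + 1454.2383) = 745.6191.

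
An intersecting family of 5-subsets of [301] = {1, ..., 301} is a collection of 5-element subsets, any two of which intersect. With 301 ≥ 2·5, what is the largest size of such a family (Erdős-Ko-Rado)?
max |F| = C(300, 4) = 330791175

Erdős-Ko-Rado (1961): when n ≥ 2k, max |F| = C(n−1, k−1). The bound is attained by the star {A : i ∈ A} for any fixed i ∈ [n]. Here C(301−1, 5−1) = C(300, 4) = 330791175.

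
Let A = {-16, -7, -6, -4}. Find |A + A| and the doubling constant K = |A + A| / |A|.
K = |A + A| / |A| = 10/4 = 5/2

Enumerate A + A = {a + b : a, b ∈ A}. With |A| = 4, there are |A|^2 = 16 ordered sum pairs; collecting distinct values, A + A = {-32, -23, -22, -20, -14, -13, -12, -11, -10, -8}, so |A + A| = 10. Thus K = 10/4 = 5/2. For comparison, the minimum possible |A + A| over all 4-element sets is 2·4 − 1 = 7 (so min K = 7/4), attained only by arithmetic progressions.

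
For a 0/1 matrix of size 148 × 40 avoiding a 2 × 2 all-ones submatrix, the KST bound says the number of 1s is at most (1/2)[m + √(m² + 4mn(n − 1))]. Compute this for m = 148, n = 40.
z(148, 40; 2, 2) ≤ (1/2)[148 + √(148² + 4·148·40·39)] = (1/2)[148 + √945424] = 560.1646

Kővári–Sós–Turán: let r_1, ..., r_148 be the row sums and z = Σ r_i the total number of 1s. Each pair of columns can share at most one row with both entries 1 (else a 2×2 all-ones block appears), so Σ_i C(r_i, 2) ≤ C(40, 2) = 780. By convexity Σ_i C(r_i, 2) ≥ 148·C(z/148, 2) = z(z − 148)/(2·148), giving z² − 148z − 148·40·39 ≤ 0 and hence z ≤ (1/2)[148 + √(21904 + 4·230880)] = (1/2)[148 + √945424] ≈ (1/2)(148 + 972.3292) = 560.1646.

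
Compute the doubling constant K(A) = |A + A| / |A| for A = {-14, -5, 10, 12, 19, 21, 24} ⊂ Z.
K = |A + A| / |A| = 25/7

Enumerate A + A = {a + b : a, b ∈ A}. With |A| = 7, there are |A|^2 = 49 ordered sum pairs; collecting distinct values, A + A = {-28, -19, -10, -4, -2, 5, 7, 10, 14, 16, 19, 20, 22, 24, 29, 31, 33, 34, 36, 38, 40, 42, 43, 45, 48}, so |A + A| = 25. Thus K = 25/7. For comparison, the minimum possible |A + A| over all 7-element sets is 2·7 − 1 = 13 (so min K = 13/7), attained only by arithmetic progressions.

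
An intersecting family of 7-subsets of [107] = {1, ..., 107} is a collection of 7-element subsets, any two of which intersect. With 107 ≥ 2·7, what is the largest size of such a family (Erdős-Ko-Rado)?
max |F| = C(106, 6) = 1705904746

The Erdős-Ko-Rado theorem states: for n ≥ 2k, an intersecting family of k-subsets of an n-element set has size at most C(n − 1, k − 1), with equality for 'star' families {A ⊆ [n] : |A| = k, i ∈ A} (fix an element i). For n = 107, k = 7: C(106, 6) = 1705904746.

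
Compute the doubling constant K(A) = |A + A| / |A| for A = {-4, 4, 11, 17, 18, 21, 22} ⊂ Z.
K = |A + A| / |A| = 26/7

Enumerate A + A = {a + b : a, b ∈ A}. With |A| = 7, there are |A|^2 = 49 ordered sum pairs; collecting distinct values, A + A = {-8, 0, 7, 8, 13, 14, 15, 17, 18, 21, 22, 25, 26, 28, 29, 32, 33, 34, 35, 36, 38, 39, 40, 42, 43, 44}, so |A + A| = 26. Thus K = 26/7. For comparison, the minimum possible |A + A| over all 7-element sets is 2·7 − 1 = 13 (so min K = 13/7), attained only by arithmetic progressions.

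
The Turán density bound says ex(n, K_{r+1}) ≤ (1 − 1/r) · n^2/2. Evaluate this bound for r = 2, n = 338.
Turán density bound = (1/2) · 338^2/2 = 28561

Turán's theorem: ex(n, K_{r+1}) is achieved by the complete r-partite Turán graph T(n, r) with parts as balanced as possible, and is at most (1 − 1/r) · n^2/2. For r = 2, n = 338: the density bound is (1/2) · 114244/2 = 28561. Since 2 ∣ 338, the Turán graph T(338, 2) has parts of equal size 169, and its edge count e(T(338, 2)) = 28561 attains the density bound exactly.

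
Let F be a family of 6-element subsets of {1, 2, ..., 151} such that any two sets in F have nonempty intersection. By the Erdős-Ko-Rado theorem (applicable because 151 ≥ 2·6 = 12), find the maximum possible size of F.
max |F| = C(150, 5) = 591600030

Erdős-Ko-Rado (1961): when n ≥ 2k, max |F| = C(n−1, k−1). The bound is attained by the star {A : i ∈ A} for any fixed i ∈ [n]. Here C(151−1, 6−1) = C(150, 5) = 591600030.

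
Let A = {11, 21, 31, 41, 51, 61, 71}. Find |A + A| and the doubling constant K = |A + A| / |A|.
K = |A + A| / |A| = 13/7

Enumerate A + A = {a + b : a, b ∈ A}. With |A| = 7, there are |A|^2 = 49 ordered sum pairs; collecting distinct values, A + A = {22, 32, 42, 52, 62, 72, 82, 92, 102, 112, 122, 132, 142}, so |A + A| = 13. Thus K = 13/7. Here |A + A| = 2|A| − 1 = 13, the minimum possible — so K = 13/7 is minimal, which holds iff A is an arithmetic progression.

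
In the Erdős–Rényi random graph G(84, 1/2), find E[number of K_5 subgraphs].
E[# K_5] = C(84, 5) · (1/2)^C(5, 2) = 30872016 / 2^10 = 1929501/64 = 30148.453125

For each 5-subset S of vertices (there are C(84, 5) = 30872016 such S), let X_S = 1 if S induces a K_5 (all C(5, 2) = 10 edges present). Then P(X_S = 1) = (1/2)^10 = 1/1024. By linearity of expectation, E[# K_5] = C(84, 5) · (1/2)^10 = 30872016 / 1024 = 1929501/64 = 30148.453125.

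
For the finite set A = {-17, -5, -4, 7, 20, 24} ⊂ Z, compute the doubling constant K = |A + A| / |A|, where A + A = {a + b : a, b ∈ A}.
K = |A + A| / |A| = 19/6

Enumerate A + A = {a + b : a, b ∈ A}. With |A| = 6, there are |A|^2 = 36 ordered sum pairs; collecting distinct values, A + A = {-34, -22, -21, -10, -9, -8, 2, 3, 7, 14, 15, 16, 19, 20, 27, 31, 40, 44, 48}, so |A + A| = 19. Thus K = 19/6. For comparison, the minimum possible |A + A| over all 6-element sets is 2·6 − 1 = 11 (so min K = 11/6), attained only by arithmetic progressions.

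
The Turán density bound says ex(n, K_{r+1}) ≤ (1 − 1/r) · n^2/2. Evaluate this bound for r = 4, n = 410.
Turán density bound = (3/4) · 410^2/2 = 126075/2 ≈ 63037.5

Turán's theorem: ex(n, K_{r+1}) is achieved by the complete r-partite Turán graph T(n, r) with parts as balanced as possible, and is at most (1 − 1/r) · n^2/2. For r = 4, n = 410: the density bound is (3/4) · 168100/2 = 126075/2 ≈ 63037.5. The integer-valued extremum is e(T(410, 4)) = 63037, which is strictly less than the density bound 126075/2 since 4 ∤ 410 (the parts of T(410, 4) cannot all be equal).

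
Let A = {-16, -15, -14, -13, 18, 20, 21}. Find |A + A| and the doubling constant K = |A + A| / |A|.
K = |A + A| / |A| = 20/7

Enumerate A + A = {a + b : a, b ∈ A}. With |A| = 7, there are |A|^2 = 49 ordered sum pairs; collecting distinct values, A + A = {-32, -31, -30, -29, -28, -27, -26, 2, 3, 4, 5, 6, 7, 8, 36, 38, 39, 40, 41, 42}, so |A + A| = 20. Thus K = 20/7. For comparison, the minimum possible |A + A| over all 7-element sets is 2·7 − 1 = 13 (so min K = 13/7), attained only by arithmetic progressions.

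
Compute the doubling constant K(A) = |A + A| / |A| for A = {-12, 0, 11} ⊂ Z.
K = |A + A| / |A| = 6/3 = 2

Enumerate A + A = {a + b : a, b ∈ A}. With |A| = 3, there are |A|^2 = 9 ordered sum pairs; collecting distinct values, A + A = {-24, -12, -1, 0, 11, 22}, so |A + A| = 6. Thus K = 6/3 = 2. For comparison, the minimum possible |A + A| over all 3-element sets is 2·3 − 1 = 5 (so min K = 5/3), attained only by arithmetic progressions.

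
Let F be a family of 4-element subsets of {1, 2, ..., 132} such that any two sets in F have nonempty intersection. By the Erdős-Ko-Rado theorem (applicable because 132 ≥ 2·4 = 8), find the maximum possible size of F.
max |F| = C(131, 3) = 366145

Erdős-Ko-Rado (1961): when n ≥ 2k, max |F| = C(n−1, k−1). The bound is attained by the star {A : i ∈ A} for any fixed i ∈ [n]. Here C(132−1, 4−1) = C(131, 3) = 366145.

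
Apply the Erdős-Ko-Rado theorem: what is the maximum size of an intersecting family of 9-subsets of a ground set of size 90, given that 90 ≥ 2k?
max |F| = C(89, 8) = 70625252863

The Erdős-Ko-Rado theorem states: for n ≥ 2k, an intersecting family of k-subsets of an n-element set has size at most C(n − 1, k − 1), with equality for 'star' families {A ⊆ [n] : |A| = k, i ∈ A} (fix an element i). For n = 90, k = 9: C(89, 8) = 70625252863.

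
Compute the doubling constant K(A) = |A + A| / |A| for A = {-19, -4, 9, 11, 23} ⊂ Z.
K = |A + A| / |A| = 14/5

Enumerate A + A = {a + b : a, b ∈ A}. With |A| = 5, there are |A|^2 = 25 ordered sum pairs; collecting distinct values, A + A = {-38, -23, -10, -8, 4, 5, 7, 18, 19, 20, 22, 32, 34, 46}, so |A + A| = 14. Thus K = 14/5. For comparison, the minimum possible |A + A| over all 5-element sets is 2·5 − 1 = 9 (so min K = 9/5), attained only by arithmetic progressions.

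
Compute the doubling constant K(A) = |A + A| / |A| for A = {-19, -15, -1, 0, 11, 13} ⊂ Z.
K = |A + A| / |A| = 20/6 = 10/3

Enumerate A + A = {a + b : a, b ∈ A}. With |A| = 6, there are |A|^2 = 36 ordered sum pairs; collecting distinct values, A + A = {-38, -34, -30, -20, -19, -16, -15, -8, -6, -4, -2, -1, 0, 10, 11, 12, 13, 22, 24, 26}, so |A + A| = 20. Thus K = 20/6 = 10/3. For comparison, the minimum possible |A + A| over all 6-element sets is 2·6 − 1 = 11 (so min K = 11/6), attained only by arithmetic progressions.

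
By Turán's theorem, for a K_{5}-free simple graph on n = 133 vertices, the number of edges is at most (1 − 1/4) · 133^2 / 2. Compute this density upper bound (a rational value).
Turán density bound = (3/4) · 133^2/2 = 53067/8 ≈ 6633.375

Turán's theorem: ex(n, K_{r+1}) is achieved by the complete r-partite Turán graph T(n, r) with parts as balanced as possible, and is at most (1 − 1/r) · n^2/2. For r = 4, n = 133: the density bound is (3/4) · 17689/2 = 53067/8 ≈ 6633.375. The integer-valued extremum is e(T(133, 4)) = 6633, which is strictly less than the density bound 53067/8 since 4 ∤ 133 (the parts of T(133, 4) cannot all be equal).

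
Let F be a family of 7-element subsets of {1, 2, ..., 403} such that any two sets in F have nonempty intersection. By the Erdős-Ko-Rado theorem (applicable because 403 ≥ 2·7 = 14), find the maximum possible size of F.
max |F| = C(402, 6) = 5646045778660

Erdős-Ko-Rado (1961): when n ≥ 2k, max |F| = C(n−1, k−1). The bound is attained by the star {A : i ∈ A} for any fixed i ∈ [n]. Here C(403−1, 7−1) = C(402, 6) = 5646045778660.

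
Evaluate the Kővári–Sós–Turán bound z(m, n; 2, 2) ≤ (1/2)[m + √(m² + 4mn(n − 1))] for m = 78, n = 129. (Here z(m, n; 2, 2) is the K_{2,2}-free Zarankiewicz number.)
z(78, 129; 2, 2) ≤ (1/2)[78 + √(78² + 4·78·129·128)] = (1/2)[78 + √5157828] = 1174.5426

Kővári–Sós–Turán: let r_1, ..., r_78 be the row sums and z = Σ r_i the total number of 1s. Each pair of columns can share at most one row with both entries 1 (else a 2×2 all-ones block appears), so Σ_i C(r_i, 2) ≤ C(129, 2) = 8256. By convexity Σ_i C(r_i, 2) ≥ 78·C(z/78, 2) = z(z − 78)/(2·78), giving z² − 78z − 78·129·128 ≤ 0 and hence z ≤ (1/2)[78 + √(6084 + 4·1287936)] = (1/2)[78 + √5157828] ≈ (1/2)(78 + 2271.0852) = 1174.5426.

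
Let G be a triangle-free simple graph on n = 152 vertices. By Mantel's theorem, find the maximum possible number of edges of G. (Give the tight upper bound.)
ex(152, K_3) = ⌊152^2/4⌋ = 5776

Mantel (1907): a triangle-free graph on n vertices has at most ⌊n^2/4⌋ edges, with equality for the complete bipartite graph K_{⌊n/2⌋, ⌈n/2⌉}. For n = 152: ⌊152^2/4⌋ = ⌊23104/4⌋ = 5776. The extremal graph is K_{76, 76}, which has 76·76 = 5776 edges.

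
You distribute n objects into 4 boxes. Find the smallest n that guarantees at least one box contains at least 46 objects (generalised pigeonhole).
n = (46 − 1)·4 + 1 = 181

By the generalised pigeonhole principle, to guarantee some box contains ≥ r objects we need more than (r − 1) · k objects total. Threshold: n = (r − 1) · k + 1. With r = 46 and k = 4: n = 45 · 4 + 1 = 180 + 1 = 181. For n = 180 = 45 · 4, we can put exactly 45 objects in every box, avoiding 46 in any single one — so 181 is tight.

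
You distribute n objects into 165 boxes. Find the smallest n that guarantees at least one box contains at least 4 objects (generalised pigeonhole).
n = (4 − 1)·165 + 1 = 496

By the generalised pigeonhole principle, to guarantee some box contains ≥ r objects we need more than (r − 1) · k objects total. Threshold: n = (r − 1) · k + 1. With r = 4 and k = 165: n = 3 · 165 + 1 = 495 + 1 = 496. For n = 495 = 3 · 165, we can put exactly 3 objects in every box, avoiding 4 in any single one — so 496 is tight.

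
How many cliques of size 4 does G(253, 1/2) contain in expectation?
E[# K_4] = C(253, 4) · (1/2)^C(4, 2) = 166695375 / 2^6 = 2604615.234375

For each 4-subset S of vertices (there are C(253, 4) = 166695375 such S), let X_S = 1 if S induces a K_4 (all C(4, 2) = 6 edges present). Then P(X_S = 1) = (1/2)^6 = 1/64. By linearity of expectation, E[# K_4] = C(253, 4) · (1/2)^6 = 166695375 / 64 = 2604615.234375.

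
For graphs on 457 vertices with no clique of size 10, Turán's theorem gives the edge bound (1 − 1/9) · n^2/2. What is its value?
Turán density bound = (8/9) · 457^2/2 = 835396/9 ≈ 92821.7778

Turán's theorem: ex(n, K_{r+1}) is achieved by the complete r-partite Turán graph T(n, r) with parts as balanced as possible, and is at most (1 − 1/r) · n^2/2. For r = 9, n = 457: the density bound is (8/9) · 208849/2 = 835396/9 ≈ 92821.7778. The integer-valued extremum is e(T(457, 9)) = 92821, which is strictly less than the density bound 835396/9 since 9 ∤ 457 (the parts of T(457, 9) cannot all be equal).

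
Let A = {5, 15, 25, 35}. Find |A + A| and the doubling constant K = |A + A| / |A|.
K = |A + A| / |A| = 7/4

Enumerate A + A = {a + b : a, b ∈ A}. With |A| = 4, there are |A|^2 = 16 ordered sum pairs; collecting distinct values, A + A = {10, 20, 30, 40, 50, 60, 70}, so |A + A| = 7. Thus K = 7/4. Here |A + A| = 2|A| − 1 = 7, the minimum possible — so K = 7/4 is minimal, which holds iff A is an arithmetic progression.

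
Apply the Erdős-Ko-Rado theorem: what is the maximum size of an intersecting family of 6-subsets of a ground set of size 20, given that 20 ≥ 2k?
max |F| = C(19, 5) = 11628

Erdős-Ko-Rado (1961): when n ≥ 2k, max |F| = C(n−1, k−1). The bound is attained by the star {A : i ∈ A} for any fixed i ∈ [n]. Here C(20−1, 6−1) = C(19, 5) = 11628.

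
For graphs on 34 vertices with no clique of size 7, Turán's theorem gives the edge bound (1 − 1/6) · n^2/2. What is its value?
Turán density bound = (5/6) · 34^2/2 = 1445/3 ≈ 481.6667

Turán's theorem: ex(n, K_{r+1}) is achieved by the complete r-partite Turán graph T(n, r) with parts as balanced as possible, and is at most (1 − 1/r) · n^2/2. For r = 6, n = 34: the density bound is (5/6) · 1156/2 = 1445/3 ≈ 481.6667. The integer-valued extremum is e(T(34, 6)) = 481, which is strictly less than the density bound 1445/3 since 6 ∤ 34 (the parts of T(34, 6) cannot all be equal).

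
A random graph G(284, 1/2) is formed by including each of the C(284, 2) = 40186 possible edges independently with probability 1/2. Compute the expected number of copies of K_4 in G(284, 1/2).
E[# K_4] = C(284, 4) · (1/2)^C(4, 2) = 265368251 / 2^6 = 4146378.921875

For each 4-subset S of vertices (there are C(284, 4) = 265368251 such S), let X_S = 1 if S induces a K_4 (all C(4, 2) = 6 edges present). Then P(X_S = 1) = (1/2)^6 = 1/64. By linearity of expectation, E[# K_4] = C(284, 4) · (1/2)^6 = 265368251 / 64 = 4146378.921875.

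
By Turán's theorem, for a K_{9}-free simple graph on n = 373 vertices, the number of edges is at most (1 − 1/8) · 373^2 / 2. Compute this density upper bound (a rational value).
Turán density bound = (7/8) · 373^2/2 = 973903/16 ≈ 60868.9375

Turán's theorem: ex(n, K_{r+1}) is achieved by the complete r-partite Turán graph T(n, r) with parts as balanced as possible, and is at most (1 − 1/r) · n^2/2. For r = 8, n = 373: the density bound is (7/8) · 139129/2 = 973903/16 ≈ 60868.9375. The integer-valued extremum is e(T(373, 8)) = 60868, which is strictly less than the density bound 973903/16 since 8 ∤ 373 (the parts of T(373, 8) cannot all be equal).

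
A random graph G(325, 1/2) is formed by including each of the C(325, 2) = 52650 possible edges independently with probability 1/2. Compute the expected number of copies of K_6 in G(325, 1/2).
E[# K_6] = C(325, 6) · (1/2)^C(6, 2) = 1562461336800 / 2^15 = 48826916775/1024 ≈ 47682535.913086

For each 6-subset S of vertices (there are C(325, 6) = 1562461336800 such S), let X_S = 1 if S induces a K_6 (all C(6, 2) = 15 edges present). Then P(X_S = 1) = (1/2)^15 = 1/32768. By linearity of expectation, E[# K_6] = C(325, 6) · (1/2)^15 = 1562461336800 / 32768 = 48826916775/1024 ≈ 47682535.913086.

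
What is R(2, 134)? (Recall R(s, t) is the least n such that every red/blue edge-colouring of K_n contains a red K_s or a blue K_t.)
R(2, 134) = 134

R(2, k) = k for all k ≥ 2: in a 2-colouring of K_k, either some edge is red (a red K_2) or all edges are blue (a blue K_k). And K_{133} coloured all-blue has no blue K_134, so R(2, 134) > 133. Hence R(2, 134) = 134.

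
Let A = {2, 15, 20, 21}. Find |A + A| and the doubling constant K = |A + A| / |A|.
K = |A + A| / |A| = 10/4 = 5/2

Enumerate A + A = {a + b : a, b ∈ A}. With |A| = 4, there are |A|^2 = 16 ordered sum pairs; collecting distinct values, A + A = {4, 17, 22, 23, 30, 35, 36, 40, 41, 42}, so |A + A| = 10. Thus K = 10/4 = 5/2. For comparison, the minimum possible |A + A| over all 4-element sets is 2·4 − 1 = 7 (so min K = 7/4), attained only by arithmetic progressions.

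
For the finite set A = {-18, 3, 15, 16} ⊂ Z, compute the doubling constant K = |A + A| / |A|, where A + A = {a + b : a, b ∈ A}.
K = |A + A| / |A| = 10/4 = 5/2

Enumerate A + A = {a + b : a, b ∈ A}. With |A| = 4, there are |A|^2 = 16 ordered sum pairs; collecting distinct values, A + A = {-36, -15, -3, -2, 6, 18, 19, 30, 31, 32}, so |A + A| = 10. Thus K = 10/4 = 5/2. For comparison, the minimum possible |A + A| over all 4-element sets is 2·4 − 1 = 7 (so min K = 7/4), attained only by arithmetic progressions.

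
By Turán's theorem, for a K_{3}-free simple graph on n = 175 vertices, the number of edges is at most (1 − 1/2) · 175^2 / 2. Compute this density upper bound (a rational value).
Turán density bound = (1/2) · 175^2/2 = 30625/4 ≈ 7656.25

Turán's theorem: ex(n, K_{r+1}) is achieved by the complete r-partite Turán graph T(n, r) with parts as balanced as possible, and is at most (1 − 1/r) · n^2/2. For r = 2, n = 175: the density bound is (1/2) · 30625/2 = 30625/4 ≈ 7656.25. The integer-valued extremum is e(T(175, 2)) = 7656, which is strictly less than the density bound 30625/4 since 2 ∤ 175 (the parts of T(175, 2) cannot all be equal).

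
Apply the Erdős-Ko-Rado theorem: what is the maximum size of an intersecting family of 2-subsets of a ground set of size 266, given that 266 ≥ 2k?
max |F| = C(265, 1) = 265

Erdős-Ko-Rado (1961): when n ≥ 2k, max |F| = C(n−1, k−1). The bound is attained by the star {A : i ∈ A} for any fixed i ∈ [n]. Here C(266−1, 2−1) = C(265, 1) = 265.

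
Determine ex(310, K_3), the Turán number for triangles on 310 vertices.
ex(310, K_3) = ⌊310^2/4⌋ = 24025

Mantel (1907): a triangle-free graph on n vertices has at most ⌊n^2/4⌋ edges, with equality for the complete bipartite graph K_{⌊n/2⌋, ⌈n/2⌉}. For n = 310: ⌊310^2/4⌋ = ⌊96100/4⌋ = 24025. The extremal graph is K_{155, 155}, which has 155·155 = 24025 edges.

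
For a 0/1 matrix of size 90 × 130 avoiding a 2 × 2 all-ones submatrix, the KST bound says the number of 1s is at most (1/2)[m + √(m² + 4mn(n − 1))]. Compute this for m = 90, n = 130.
z(90, 130; 2, 2) ≤ (1/2)[90 + √(90² + 4·90·130·129)] = (1/2)[90 + √6045300] = 1274.3596

Kővári–Sós–Turán: let r_1, ..., r_90 be the row sums and z = Σ r_i the total number of 1s. Each pair of columns can share at most one row with both entries 1 (else a 2×2 all-ones block appears), so Σ_i C(r_i, 2) ≤ C(130, 2) = 8385. By convexity Σ_i C(r_i, 2) ≥ 90·C(z/90, 2) = z(z − 90)/(2·90), giving z² − 90z − 90·130·129 ≤ 0 and hence z ≤ (1/2)[90 + √(8100 + 4·1509300)] = (1/2)[90 + √6045300] ≈ (1/2)(90 + 2458.7192) = 1274.3596.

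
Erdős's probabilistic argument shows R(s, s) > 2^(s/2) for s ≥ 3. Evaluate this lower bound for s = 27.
2^(27/2) = 11585.2375; so R(27, 27) > 11585.2375

Colour each edge of K_n uniformly at random with red/blue. The expected number of monochromatic K_27 is C(n, 27) · 2 · 2^(−C(27,2)). If C(n, 27) · 2^(1 − C(27,2)) < 1, then with positive probability no monochromatic K_27 exists, so R(27, 27) > n. The standard estimate C(n, 27) ≤ n^27/27! shows this inequality holds whenever n ≤ 2^(27/2) (since 27! · 2^(C(27,2) − 1) > 2^(27^2/2) ≥ n^27). Hence R(27, 27) > 2^(27/2) = 11585.2375.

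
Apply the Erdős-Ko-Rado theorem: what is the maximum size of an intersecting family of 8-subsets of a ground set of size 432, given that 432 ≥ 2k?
max |F| = C(431, 7) = 521966528787275

The Erdős-Ko-Rado theorem states: for n ≥ 2k, an intersecting family of k-subsets of an n-element set has size at most C(n − 1, k − 1), with equality for 'star' families {A ⊆ [n] : |A| = k, i ∈ A} (fix an element i). For n = 432, k = 8: C(431, 7) = 521966528787275.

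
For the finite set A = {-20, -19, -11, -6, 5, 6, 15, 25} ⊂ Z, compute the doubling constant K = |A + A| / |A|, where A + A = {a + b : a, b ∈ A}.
K = |A + A| / |A| = 33/8

Enumerate A + A = {a + b : a, b ∈ A}. With |A| = 8, there are |A|^2 = 64 ordered sum pairs; collecting distinct values, A + A = {-40, -39, -38, -31, -30, -26, -25, -22, -17, -15, -14, -13, -12, -6, -5, -4, -1, 0, 4, 5, 6, 9, 10, 11, 12, 14, 19, 20, 21, 30, 31, 40, 50}, so |A + A| = 33. Thus K = 33/8. For comparison, the minimum possible |A + A| over all 8-element sets is 2·8 − 1 = 15 (so min K = 15/8), attained only by arithmetic progressions.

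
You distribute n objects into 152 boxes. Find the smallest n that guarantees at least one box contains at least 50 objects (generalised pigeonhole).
n = (50 − 1)·152 + 1 = 7449

By the generalised pigeonhole principle, to guarantee some box contains ≥ r objects we need more than (r − 1) · k objects total. Threshold: n = (r − 1) · k + 1. With r = 50 and k = 152: n = 49 · 152 + 1 = 7448 + 1 = 7449. For n = 7448 = 49 · 152, we can put exactly 49 objects in every box, avoiding 50 in any single one — so 7449 is tight.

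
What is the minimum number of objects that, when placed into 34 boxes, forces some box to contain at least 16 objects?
n = (16 − 1)·34 + 1 = 511

By the generalised pigeonhole principle, to guarantee some box contains ≥ r objects we need more than (r − 1) · k objects total. Threshold: n = (r − 1) · k + 1. With r = 16 and k = 34: n = 15 · 34 + 1 = 510 + 1 = 511. For n = 510 = 15 · 34, we can put exactly 15 objects in every box, avoiding 16 in any single one — so 511 is tight.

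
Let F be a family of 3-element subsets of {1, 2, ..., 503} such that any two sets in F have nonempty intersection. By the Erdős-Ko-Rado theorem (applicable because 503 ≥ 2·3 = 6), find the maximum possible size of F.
max |F| = C(502, 2) = 125751

The Erdős-Ko-Rado theorem states: for n ≥ 2k, an intersecting family of k-subsets of an n-element set has size at most C(n − 1, k − 1), with equality for 'star' families {A ⊆ [n] : |A| = k, i ∈ A} (fix an element i). For n = 503, k = 3: C(502, 2) = 125751.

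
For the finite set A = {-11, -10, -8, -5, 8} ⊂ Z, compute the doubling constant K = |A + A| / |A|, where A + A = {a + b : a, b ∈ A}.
K = |A + A| / |A| = 14/5

Enumerate A + A = {a + b : a, b ∈ A}. With |A| = 5, there are |A|^2 = 25 ordered sum pairs; collecting distinct values, A + A = {-22, -21, -20, -19, -18, -16, -15, -13, -10, -3, -2, 0, 3, 16}, so |A + A| = 14. Thus K = 14/5. For comparison, the minimum possible |A + A| over all 5-element sets is 2·5 − 1 = 9 (so min K = 9/5), attained only by arithmetic progressions.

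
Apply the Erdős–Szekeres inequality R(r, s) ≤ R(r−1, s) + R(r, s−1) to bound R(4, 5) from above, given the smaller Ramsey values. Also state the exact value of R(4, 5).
R(4, 5) ≤ R(3, 5) + R(4, 4) = 14 + 18 = 32; exact value R(4, 5) = 25.

The Erdős–Szekeres recurrence R(r, s) ≤ R(r−1, s) + R(r, s−1) applied to (r, s) = (4, 5) gives
  R(4, 5) ≤ R(3, 5) + R(4, 4) = 14 + 18 = 32.
(Recall R(2, k) = k and R is symmetric.) The recurrence is not tight here (it gives 32, but the exact value is R(4, 5) = 25); the tight upper bound requires a sharper argument than the simple recurrence, combined with a lower-bound construction on K_{24}.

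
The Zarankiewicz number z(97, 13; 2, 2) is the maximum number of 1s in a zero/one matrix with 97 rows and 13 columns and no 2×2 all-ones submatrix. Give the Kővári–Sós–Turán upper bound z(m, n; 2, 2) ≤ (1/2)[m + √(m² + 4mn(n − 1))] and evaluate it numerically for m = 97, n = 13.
z(97, 13; 2, 2) ≤ (1/2)[97 + √(97² + 4·97·13·12)] = (1/2)[97 + √69937] = 180.728

Kővári–Sós–Turán: let r_1, ..., r_97 be the row sums and z = Σ r_i the total number of 1s. Each pair of columns can share at most one row with both entries 1 (else a 2×2 all-ones block appears), so Σ_i C(r_i, 2) ≤ C(13, 2) = 78. By convexity Σ_i C(r_i, 2) ≥ 97·C(z/97, 2) = z(z − 97)/(2·97), giving z² − 97z − 97·13·12 ≤ 0 and hence z ≤ (1/2)[97 + √(9409 + 4·15132)] = (1/2)[97 + √69937] ≈ (1/2)(97 + 264.456) = 180.728.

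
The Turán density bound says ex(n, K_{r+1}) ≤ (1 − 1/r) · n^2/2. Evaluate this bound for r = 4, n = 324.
Turán density bound = (3/4) · 324^2/2 = 39366

Turán's theorem: ex(n, K_{r+1}) is achieved by the complete r-partite Turán graph T(n, r) with parts as balanced as possible, and is at most (1 − 1/r) · n^2/2. For r = 4, n = 324: the density bound is (3/4) · 104976/2 = 39366. Since 4 ∣ 324, the Turán graph T(324, 4) has parts of equal size 81, and its edge count e(T(324, 4)) = 39366 attains the density bound exactly.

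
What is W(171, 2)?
W(171, 2) = 171 + 1 = 172

A 2-term AP is any pair of integers, so a monochromatic 2-AP exists iff some colour is used at least twice. With 171 colours, the colouring i ↦ i on {1, ..., 171} uses each colour once, avoiding any monochromatic pair, so W(171, 2) > 171. For {1, ..., 172}, pigeonhole forces two integers of the same colour, which form a monochromatic 2-AP. Hence W(171, 2) = 172.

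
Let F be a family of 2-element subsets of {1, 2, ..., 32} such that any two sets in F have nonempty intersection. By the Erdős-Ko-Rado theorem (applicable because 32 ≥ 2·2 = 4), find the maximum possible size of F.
max |F| = C(31, 1) = 31

The Erdős-Ko-Rado theorem states: for n ≥ 2k, an intersecting family of k-subsets of an n-element set has size at most C(n − 1, k − 1), with equality for 'star' families {A ⊆ [n] : |A| = k, i ∈ A} (fix an element i). For n = 32, k = 2: C(31, 1) = 31.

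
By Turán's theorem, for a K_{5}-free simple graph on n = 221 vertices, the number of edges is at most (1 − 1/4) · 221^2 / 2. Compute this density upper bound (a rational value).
Turán density bound = (3/4) · 221^2/2 = 146523/8 ≈ 18315.375

Turán's theorem: ex(n, K_{r+1}) is achieved by the complete r-partite Turán graph T(n, r) with parts as balanced as possible, and is at most (1 − 1/r) · n^2/2. For r = 4, n = 221: the density bound is (3/4) · 48841/2 = 146523/8 ≈ 18315.375. The integer-valued extremum is e(T(221, 4)) = 18315, which is strictly less than the density bound 146523/8 since 4 ∤ 221 (the parts of T(221, 4) cannot all be equal).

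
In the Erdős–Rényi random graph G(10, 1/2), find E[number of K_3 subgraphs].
E[# K_3] = C(10, 3) · (1/2)^C(3, 2) = 120 / 2^3 = 15

For each 3-subset S of vertices (there are C(10, 3) = 120 such S), let X_S = 1 if S induces a K_3 (all C(3, 2) = 3 edges present). Then P(X_S = 1) = (1/2)^3 = 1/8. By linearity of expectation, E[# K_3] = C(10, 3) · (1/2)^3 = 120 / 8 = 15.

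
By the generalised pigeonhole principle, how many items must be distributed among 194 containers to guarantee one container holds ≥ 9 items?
n = (9 − 1)·194 + 1 = 1553

By the generalised pigeonhole principle, to guarantee some box contains ≥ r objects we need more than (r − 1) · k objects total. Threshold: n = (r − 1) · k + 1. With r = 9 and k = 194: n = 8 · 194 + 1 = 1552 + 1 = 1553. For n = 1552 = 8 · 194, we can put exactly 8 objects in every box, avoiding 9 in any single one — so 1553 is tight.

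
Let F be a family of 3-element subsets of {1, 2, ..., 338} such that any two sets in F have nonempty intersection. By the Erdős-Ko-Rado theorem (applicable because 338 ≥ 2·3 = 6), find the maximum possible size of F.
max |F| = C(337, 2) = 56616

The Erdős-Ko-Rado theorem states: for n ≥ 2k, an intersecting family of k-subsets of an n-element set has size at most C(n − 1, k − 1), with equality for 'star' families {A ⊆ [n] : |A| = k, i ∈ A} (fix an element i). For n = 338, k = 3: C(337, 2) = 56616.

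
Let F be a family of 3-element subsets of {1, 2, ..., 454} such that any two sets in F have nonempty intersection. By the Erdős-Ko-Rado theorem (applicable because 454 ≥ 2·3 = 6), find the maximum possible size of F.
max |F| = C(453, 2) = 102378

The Erdős-Ko-Rado theorem states: for n ≥ 2k, an intersecting family of k-subsets of an n-element set has size at most C(n − 1, k − 1), with equality for 'star' families {A ⊆ [n] : |A| = k, i ∈ A} (fix an element i). For n = 454, k = 3: C(453, 2) = 102378.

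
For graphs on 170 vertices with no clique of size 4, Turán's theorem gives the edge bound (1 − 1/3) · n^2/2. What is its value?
Turán density bound = (2/3) · 170^2/2 = 28900/3 ≈ 9633.3333

Turán's theorem: ex(n, K_{r+1}) is achieved by the complete r-partite Turán graph T(n, r) with parts as balanced as possible, and is at most (1 − 1/r) · n^2/2. For r = 3, n = 170: the density bound is (2/3) · 28900/2 = 28900/3 ≈ 9633.3333. The integer-valued extremum is e(T(170, 3)) = 9633, which is strictly less than the density bound 28900/3 since 3 ∤ 170 (the parts of T(170, 3) cannot all be equal).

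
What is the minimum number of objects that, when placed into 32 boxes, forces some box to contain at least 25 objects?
n = (25 − 1)·32 + 1 = 769

By the generalised pigeonhole principle, to guarantee some box contains ≥ r objects we need more than (r − 1) · k objects total. Threshold: n = (r − 1) · k + 1. With r = 25 and k = 32: n = 24 · 32 + 1 = 768 + 1 = 769. For n = 768 = 24 · 32, we can put exactly 24 objects in every box, avoiding 25 in any single one — so 769 is tight.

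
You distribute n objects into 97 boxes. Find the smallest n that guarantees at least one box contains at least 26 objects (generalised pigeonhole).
n = (26 − 1)·97 + 1 = 2426

By the generalised pigeonhole principle, to guarantee some box contains ≥ r objects we need more than (r − 1) · k objects total. Threshold: n = (r − 1) · k + 1. With r = 26 and k = 97: n = 25 · 97 + 1 = 2425 + 1 = 2426. For n = 2425 = 25 · 97, we can put exactly 25 objects in every box, avoiding 26 in any single one — so 2426 is tight.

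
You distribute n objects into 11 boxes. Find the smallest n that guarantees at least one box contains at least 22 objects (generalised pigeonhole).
n = (22 − 1)·11 + 1 = 232

By the generalised pigeonhole principle, to guarantee some box contains ≥ r objects we need more than (r − 1) · k objects total. Threshold: n = (r − 1) · k + 1. With r = 22 and k = 11: n = 21 · 11 + 1 = 231 + 1 = 232. For n = 231 = 21 · 11, we can put exactly 21 objects in every box, avoiding 22 in any single one — so 232 is tight.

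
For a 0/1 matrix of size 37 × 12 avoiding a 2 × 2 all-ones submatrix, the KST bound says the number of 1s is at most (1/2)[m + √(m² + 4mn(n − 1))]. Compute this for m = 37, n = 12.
z(37, 12; 2, 2) ≤ (1/2)[37 + √(37² + 4·37·12·11)] = (1/2)[37 + √20905] = 90.7928

Kővári–Sós–Turán: let r_1, ..., r_37 be the row sums and z = Σ r_i the total number of 1s. Each pair of columns can share at most one row with both entries 1 (else a 2×2 all-ones block appears), so Σ_i C(r_i, 2) ≤ C(12, 2) = 66. By convexity Σ_i C(r_i, 2) ≥ 37·C(z/37, 2) = z(z − 37)/(2·37), giving z² − 37z − 37·12·11 ≤ 0 and hence z ≤ (1/2)[37 + √(1369 + 4·4884)] = (1/2)[37 + √20905] ≈ (1/2)(37 + 144.5856) = 90.7928.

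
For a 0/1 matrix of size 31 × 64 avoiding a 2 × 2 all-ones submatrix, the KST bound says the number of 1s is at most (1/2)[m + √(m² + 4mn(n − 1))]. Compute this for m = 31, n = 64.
z(31, 64; 2, 2) ≤ (1/2)[31 + √(31² + 4·31·64·63)] = (1/2)[31 + √500929] = 369.3817

Kővári–Sós–Turán: let r_1, ..., r_31 be the row sums and z = Σ r_i the total number of 1s. Each pair of columns can share at most one row with both entries 1 (else a 2×2 all-ones block appears), so Σ_i C(r_i, 2) ≤ C(64, 2) = 2016. By convexity Σ_i C(r_i, 2) ≥ 31·C(z/31, 2) = z(z − 31)/(2·31), giving z² − 31z − 31·64·63 ≤ 0 and hence z ≤ (1/2)[31 + √(961 + 4·124992)] = (1/2)[31 + √500929] ≈ (1/2)(31 + 707.7634) = 369.3817.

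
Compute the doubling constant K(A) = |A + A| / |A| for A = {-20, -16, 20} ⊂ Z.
K = |A + A| / |A| = 6/3 = 2

Enumerate A + A = {a + b : a, b ∈ A}. With |A| = 3, there are |A|^2 = 9 ordered sum pairs; collecting distinct values, A + A = {-40, -36, -32, 0, 4, 40}, so |A + A| = 6. Thus K = 6/3 = 2. For comparison, the minimum possible |A + A| over all 3-element sets is 2·3 − 1 = 5 (so min K = 5/3), attained only by arithmetic progressions.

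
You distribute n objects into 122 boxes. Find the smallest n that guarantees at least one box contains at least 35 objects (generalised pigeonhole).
n = (35 − 1)·122 + 1 = 4149

By the generalised pigeonhole principle, to guarantee some box contains ≥ r objects we need more than (r − 1) · k objects total. Threshold: n = (r − 1) · k + 1. With r = 35 and k = 122: n = 34 · 122 + 1 = 4148 + 1 = 4149. For n = 4148 = 34 · 122, we can put exactly 34 objects in every box, avoiding 35 in any single one — so 4149 is tight.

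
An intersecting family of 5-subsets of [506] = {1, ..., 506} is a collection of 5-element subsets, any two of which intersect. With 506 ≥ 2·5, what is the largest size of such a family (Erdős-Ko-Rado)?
max |F| = C(505, 4) = 2677826130

Erdős-Ko-Rado (1961): when n ≥ 2k, max |F| = C(n−1, k−1). The bound is attained by the star {A : i ∈ A} for any fixed i ∈ [n]. Here C(506−1, 5−1) = C(505, 4) = 2677826130.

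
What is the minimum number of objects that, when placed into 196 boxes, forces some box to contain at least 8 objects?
n = (8 − 1)·196 + 1 = 1373

By the generalised pigeonhole principle, to guarantee some box contains ≥ r objects we need more than (r − 1) · k objects total. Threshold: n = (r − 1) · k + 1. With r = 8 and k = 196: n = 7 · 196 + 1 = 1372 + 1 = 1373. For n = 1372 = 7 · 196, we can put exactly 7 objects in every box, avoiding 8 in any single one — so 1373 is tight.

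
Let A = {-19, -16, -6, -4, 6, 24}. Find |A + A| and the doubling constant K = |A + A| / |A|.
K = |A + A| / |A| = 20/6 = 10/3

Enumerate A + A = {a + b : a, b ∈ A}. With |A| = 6, there are |A|^2 = 36 ordered sum pairs; collecting distinct values, A + A = {-38, -35, -32, -25, -23, -22, -20, -13, -12, -10, -8, 0, 2, 5, 8, 12, 18, 20, 30, 48}, so |A + A| = 20. Thus K = 20/6 = 10/3. For comparison, the minimum possible |A + A| over all 6-element sets is 2·6 − 1 = 11 (so min K = 11/6), attained only by arithmetic progressions.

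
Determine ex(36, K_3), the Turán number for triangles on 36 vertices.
ex(36, K_3) = ⌊36^2/4⌋ = 324

Mantel (1907): a triangle-free graph on n vertices has at most ⌊n^2/4⌋ edges, with equality for the complete bipartite graph K_{⌊n/2⌋, ⌈n/2⌉}. For n = 36: ⌊36^2/4⌋ = ⌊1296/4⌋ = 324. The extremal graph is K_{18, 18}, which has 18·18 = 324 edges.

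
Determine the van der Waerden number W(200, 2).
W(200, 2) = 200 + 1 = 201

A 2-term AP is any pair of integers, so a monochromatic 2-AP exists iff some colour is used at least twice. With 200 colours, the colouring i ↦ i on {1, ..., 200} uses each colour once, avoiding any monochromatic pair, so W(200, 2) > 200. For {1, ..., 201}, pigeonhole forces two integers of the same colour, which form a monochromatic 2-AP. Hence W(200, 2) = 201.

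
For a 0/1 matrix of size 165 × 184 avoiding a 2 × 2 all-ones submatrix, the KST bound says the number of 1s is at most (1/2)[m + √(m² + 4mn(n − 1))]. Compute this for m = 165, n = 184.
z(165, 184; 2, 2) ≤ (1/2)[165 + √(165² + 4·165·184·183)] = (1/2)[165 + √22250745] = 2441.0348

Kővári–Sós–Turán: let r_1, ..., r_165 be the row sums and z = Σ r_i the total number of 1s. Each pair of columns can share at most one row with both entries 1 (else a 2×2 all-ones block appears), so Σ_i C(r_i, 2) ≤ C(184, 2) = 16836. By convexity Σ_i C(r_i, 2) ≥ 165·C(z/165, 2) = z(z − 165)/(2·165), giving z² − 165z − 165·184·183 ≤ 0 and hence z ≤ (1/2)[165 + √(27225 + 4·5555880)] = (1/2)[165 + √22250745] ≈ (1/2)(165 + 4717.0695) = 2441.0348.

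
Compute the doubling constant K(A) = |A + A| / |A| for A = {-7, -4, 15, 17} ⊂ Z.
K = |A + A| / |A| = 10/4 = 5/2

Enumerate A + A = {a + b : a, b ∈ A}. With |A| = 4, there are |A|^2 = 16 ordered sum pairs; collecting distinct values, A + A = {-14, -11, -8, 8, 10, 11, 13, 30, 32, 34}, so |A + A| = 10. Thus K = 10/4 = 5/2. For comparison, the minimum possible |A + A| over all 4-element sets is 2·4 − 1 = 7 (so min K = 7/4), attained only by arithmetic progressions.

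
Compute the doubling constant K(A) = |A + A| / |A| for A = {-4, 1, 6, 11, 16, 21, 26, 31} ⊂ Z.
K = |A + A| / |A| = 15/8

Enumerate A + A = {a + b : a, b ∈ A}. With |A| = 8, there are |A|^2 = 64 ordered sum pairs; collecting distinct values, A + A = {-8, -3, 2, 7, 12, 17, 22, 27, 32, 37, 42, 47, 52, 57, 62}, so |A + A| = 15. Thus K = 15/8. Here |A + A| = 2|A| − 1 = 15, the minimum possible — so K = 15/8 is minimal, which holds iff A is an arithmetic progression.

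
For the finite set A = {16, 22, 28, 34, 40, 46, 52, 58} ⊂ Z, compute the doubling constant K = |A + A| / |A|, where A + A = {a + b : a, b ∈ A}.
K = |A + A| / |A| = 15/8

Enumerate A + A = {a + b : a, b ∈ A}. With |A| = 8, there are |A|^2 = 64 ordered sum pairs; collecting distinct values, A + A = {32, 38, 44, 50, 56, 62, 68, 74, 80, 86, 92, 98, 104, 110, 116}, so |A + A| = 15. Thus K = 15/8. Here |A + A| = 2|A| − 1 = 15, the minimum possible — so K = 15/8 is minimal, which holds iff A is an arithmetic progression.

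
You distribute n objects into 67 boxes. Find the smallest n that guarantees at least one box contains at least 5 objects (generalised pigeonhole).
n = (5 − 1)·67 + 1 = 269

By the generalised pigeonhole principle, to guarantee some box contains ≥ r objects we need more than (r − 1) · k objects total. Threshold: n = (r − 1) · k + 1. With r = 5 and k = 67: n = 4 · 67 + 1 = 268 + 1 = 269. For n = 268 = 4 · 67, we can put exactly 4 objects in every box, avoiding 5 in any single one — so 269 is tight.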